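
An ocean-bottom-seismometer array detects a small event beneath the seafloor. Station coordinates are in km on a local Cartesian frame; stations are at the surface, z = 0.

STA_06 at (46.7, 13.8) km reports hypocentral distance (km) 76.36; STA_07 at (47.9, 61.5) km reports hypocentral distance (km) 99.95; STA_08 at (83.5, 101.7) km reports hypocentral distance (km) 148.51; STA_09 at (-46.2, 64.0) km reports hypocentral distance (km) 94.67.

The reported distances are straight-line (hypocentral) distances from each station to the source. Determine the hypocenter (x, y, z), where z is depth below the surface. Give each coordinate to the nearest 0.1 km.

Each station gives a sphere (x−x_i)² + (y−y_i)² + z² = d_i² (stations at z=0).
Subtracting the STA_06 sphere from STA_07 and STA_08: z² cancels, leaving linear equations in x and y:
2.4 x + 95.4 y = -453.82
73.6 x + 175.8 y = -1280.56
Solving: x ≈ -6.422, y ≈ -4.595 km (keep extra digits for the depth step; rounded: -6.4, -4.6).
Then from the STA_06 sphere: z² = 76.36² − (x − 46.7)² − (y − 13.8)² with x = -6.422, y = -4.595, so z ≈ 51.677 ≈ 51.7 km.
Check against STA_09 (with the unrounded solution): distance 94.65 ≈ 94.67 km. ✓

x ≈ -6.4 km, y ≈ -4.6 km, depth ≈ 51.7 km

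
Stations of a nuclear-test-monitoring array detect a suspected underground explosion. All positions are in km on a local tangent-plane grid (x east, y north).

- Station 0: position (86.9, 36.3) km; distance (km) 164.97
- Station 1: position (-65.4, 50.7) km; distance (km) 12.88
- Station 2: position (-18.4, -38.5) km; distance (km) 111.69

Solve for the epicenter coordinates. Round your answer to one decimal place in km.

-76.8 km east, 56.7 km north

Circle about each station: (x − 86.9)² + (y − 36.3)² = 164.97²; (x + 65.4)² + (y − 50.7)² = 12.88²; (x + 18.4)² + (y + 38.5)² = 111.69².
Subtracting the Station 0 equation from the Station 1 and Station 2 equations removes the quadratic terms:
-304.6 x + 28.8 y = 25027.56
-210.6 x − 149.6 y = 7691.95
Solving the 2×2 system: x ≈ -76.8, y ≈ 56.7 km.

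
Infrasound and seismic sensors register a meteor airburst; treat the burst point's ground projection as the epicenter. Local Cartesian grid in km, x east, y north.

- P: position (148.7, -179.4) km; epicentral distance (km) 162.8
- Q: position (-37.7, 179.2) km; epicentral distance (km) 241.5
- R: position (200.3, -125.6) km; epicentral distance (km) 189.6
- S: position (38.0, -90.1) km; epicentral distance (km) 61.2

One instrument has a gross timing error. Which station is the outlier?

Solve using three stations at a time. Using P, Q, S (subtract circle equations pairwise → linear system) gives (x, y) ≈ (69.1, -37.4).
Distances from that point to each station vs reported:
  P: calculated 162.8 vs reported 162.8 → residual 0.0 km
  Q: calculated 241.5 vs reported 241.5 → residual 0.0 km
  R: calculated 158.1 vs reported 189.6 → residual 31.5 km
  S: calculated 61.2 vs reported 61.2 → residual 0.0 km
P, Q, S are mutually consistent (residuals ≈ 0); R is off by 31.5 km.

R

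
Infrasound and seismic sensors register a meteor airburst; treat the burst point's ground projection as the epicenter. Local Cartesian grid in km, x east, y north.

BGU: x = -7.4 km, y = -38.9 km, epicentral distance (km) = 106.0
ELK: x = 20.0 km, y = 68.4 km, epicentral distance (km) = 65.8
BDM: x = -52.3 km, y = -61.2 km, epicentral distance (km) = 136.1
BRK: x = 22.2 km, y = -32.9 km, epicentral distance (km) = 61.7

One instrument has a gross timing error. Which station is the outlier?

BGU

Solve using three stations at a time. Using ELK, BDM, BRK (subtract circle equations pairwise → linear system) gives (x, y) ≈ (59.8, 16.0).
Distances from that point to each station vs reported:
  BGU: calculated 86.8 vs reported 106.0 → residual 19.2 km
  ELK: calculated 65.8 vs reported 65.8 → residual 0.0 km
  BDM: calculated 136.1 vs reported 136.1 → residual 0.0 km
  BRK: calculated 61.7 vs reported 61.7 → residual 0.0 km
ELK, BDM, BRK are mutually consistent (residuals ≈ 0); BGU is off by 19.2 km.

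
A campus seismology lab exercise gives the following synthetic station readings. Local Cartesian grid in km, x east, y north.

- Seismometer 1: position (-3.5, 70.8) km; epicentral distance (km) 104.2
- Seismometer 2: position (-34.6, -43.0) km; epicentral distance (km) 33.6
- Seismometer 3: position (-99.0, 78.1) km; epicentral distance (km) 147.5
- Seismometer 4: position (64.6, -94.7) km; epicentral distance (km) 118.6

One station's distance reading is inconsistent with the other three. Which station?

Solve using three stations at a time. Using Seismometer 1, Seismometer 2, Seismometer 3 (subtract circle equations pairwise → linear system) gives (x, y) ≈ (-2.4, -33.4).
Distances from that point to each station vs reported:
  Seismometer 1: calculated 104.2 vs reported 104.2 → residual 0.0 km
  Seismometer 2: calculated 33.6 vs reported 33.6 → residual 0.0 km
  Seismometer 3: calculated 147.5 vs reported 147.5 → residual 0.0 km
  Seismometer 4: calculated 90.8 vs reported 118.6 → residual 27.8 km
Seismometer 1, Seismometer 2, Seismometer 3 are mutually consistent (residuals ≈ 0); Seismometer 4 is off by 27.8 km.

Seismometer 4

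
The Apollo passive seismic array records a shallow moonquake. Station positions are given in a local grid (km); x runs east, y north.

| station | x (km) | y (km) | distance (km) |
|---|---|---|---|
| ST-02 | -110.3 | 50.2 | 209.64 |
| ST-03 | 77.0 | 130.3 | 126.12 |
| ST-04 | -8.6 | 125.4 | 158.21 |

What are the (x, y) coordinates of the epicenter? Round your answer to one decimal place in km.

Circle about each station: (x + 110.3)² + (y − 50.2)² = 209.64²; (x − 77.0)² + (y − 130.3)² = 126.12²; (x + 8.6)² + (y − 125.4)² = 158.21².
Subtracting pairs of circle equations eliminates x²+y² and gives linear equations (the radical axes):
374.6 x + 160.2 y = 36263.64
203.4 x + 150.4 y = 20031.52
Solving the 2×2 system: x ≈ 94.5, y ≈ 5.4 km.

x ≈ 94.5 km, y ≈ 5.4 km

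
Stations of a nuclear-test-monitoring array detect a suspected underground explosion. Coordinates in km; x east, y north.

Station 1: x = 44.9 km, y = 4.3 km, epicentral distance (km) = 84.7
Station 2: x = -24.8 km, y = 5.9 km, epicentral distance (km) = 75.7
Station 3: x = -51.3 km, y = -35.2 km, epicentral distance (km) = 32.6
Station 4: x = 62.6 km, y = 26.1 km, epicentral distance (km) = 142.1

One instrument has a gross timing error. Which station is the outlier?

Station 1

Solve using three stations at a time. Using Station 2, Station 3, Station 4 (subtract circle equations pairwise → linear system) gives (x, y) ≈ (-44.6, -67.2).
Distances from that point to each station vs reported:
  Station 1: calculated 114.6 vs reported 84.7 → residual 29.9 km
  Station 2: calculated 75.7 vs reported 75.7 → residual 0.0 km
  Station 3: calculated 32.7 vs reported 32.6 → residual 0.1 km
  Station 4: calculated 142.1 vs reported 142.1 → residual 0.0 km
Station 2, Station 3, Station 4 are mutually consistent (residuals ≈ 0); Station 1 is off by 29.9 km.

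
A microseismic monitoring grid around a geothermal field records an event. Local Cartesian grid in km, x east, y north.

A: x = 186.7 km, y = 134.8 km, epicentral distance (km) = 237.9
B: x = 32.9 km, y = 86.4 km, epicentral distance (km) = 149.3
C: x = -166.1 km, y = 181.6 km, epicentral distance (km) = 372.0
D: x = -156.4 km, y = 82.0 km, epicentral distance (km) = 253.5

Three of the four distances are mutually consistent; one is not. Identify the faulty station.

Solve using three stations at a time. Using A, B, D (subtract circle equations pairwise → linear system) gives (x, y) ≈ (52.5, -61.7).
Distances from that point to each station vs reported:
  A: calculated 238.0 vs reported 237.9 → residual 0.1 km
  B: calculated 149.4 vs reported 149.3 → residual 0.1 km
  C: calculated 327.1 vs reported 372.0 → residual 44.9 km
  D: calculated 253.6 vs reported 253.5 → residual 0.1 km
A, B, D are mutually consistent (residuals ≈ 0); C is off by 44.9 km.

C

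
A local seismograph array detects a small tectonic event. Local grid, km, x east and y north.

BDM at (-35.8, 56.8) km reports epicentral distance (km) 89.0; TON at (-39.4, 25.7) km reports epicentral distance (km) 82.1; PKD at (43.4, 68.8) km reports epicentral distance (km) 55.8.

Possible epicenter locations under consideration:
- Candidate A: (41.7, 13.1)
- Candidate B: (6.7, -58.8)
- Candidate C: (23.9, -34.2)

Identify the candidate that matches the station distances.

Candidate A

For each candidate, compare |candidate − station| to the reported distance:
Candidate A: residuals BDM 0.0, TON 0.0, PKD 0.1 → max 0.1 km
Candidate B: residuals BDM 34.2, TON 14.2, PKD 77.0 → max 77.0 km
Candidate C: residuals BDM 19.8, TON 5.0, PKD 49.0 → max 49.0 km
Only Candidate A has all residuals ≈ 0.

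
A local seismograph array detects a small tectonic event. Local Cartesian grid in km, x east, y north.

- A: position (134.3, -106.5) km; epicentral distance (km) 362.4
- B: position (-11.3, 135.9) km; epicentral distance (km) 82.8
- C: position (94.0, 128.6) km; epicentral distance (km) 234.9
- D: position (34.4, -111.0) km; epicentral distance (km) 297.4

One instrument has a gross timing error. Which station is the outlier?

B

Solve using three stations at a time. Using A, C, D (subtract circle equations pairwise → linear system) gives (x, y) ≈ (-141.0, 129.3).
Distances from that point to each station vs reported:
  A: calculated 362.5 vs reported 362.4 → residual 0.1 km
  B: calculated 129.9 vs reported 82.8 → residual 47.1 km
  C: calculated 235.0 vs reported 234.9 → residual 0.1 km
  D: calculated 297.5 vs reported 297.4 → residual 0.1 km
A, C, D are mutually consistent (residuals ≈ 0); B is off by 47.1 km.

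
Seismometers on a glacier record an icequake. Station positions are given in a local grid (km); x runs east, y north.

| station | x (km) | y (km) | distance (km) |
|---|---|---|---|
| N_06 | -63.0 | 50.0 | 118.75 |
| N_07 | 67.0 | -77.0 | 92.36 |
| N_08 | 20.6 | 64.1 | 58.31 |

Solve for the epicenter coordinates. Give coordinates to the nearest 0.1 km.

(50.1, 13.8)

Circle about each station: (x + 63.0)² + (y − 50.0)² = 118.75²; (x − 67.0)² + (y + 77.0)² = 92.36²; (x − 20.6)² + (y − 64.1)² = 58.31².
Subtracting pairs of circle equations eliminates x²+y² and gives linear equations (the radical axes):
260.0 x − 254.0 y = 9520.19
167.2 x + 28.2 y = 8765.68
Solving the 2×2 system: x ≈ 50.1, y ≈ 13.8 km.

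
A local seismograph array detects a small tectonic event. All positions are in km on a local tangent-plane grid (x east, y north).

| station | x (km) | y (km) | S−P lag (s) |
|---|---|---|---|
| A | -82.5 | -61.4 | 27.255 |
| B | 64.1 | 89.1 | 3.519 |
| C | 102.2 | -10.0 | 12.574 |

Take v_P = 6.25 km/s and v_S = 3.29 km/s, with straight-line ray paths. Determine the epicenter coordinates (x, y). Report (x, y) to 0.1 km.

Distance from S−P lag: d = Δt · v_P v_S / (v_P − v_S) = Δt · (6.25·3.29)/(6.25−3.29) ≈ 6.9468·Δt.
So d_A = 189.33, d_B = 24.45, d_C = 87.35 km.
Circle about each station: (x + 82.5)² + (y + 61.4)² = 189.33²; (x − 64.1)² + (y − 89.1)² = 24.45²; (x − 102.2)² + (y + 10.0)² = 87.35².
Subtracting pairs of circle equations eliminates x²+y² and gives linear equations (the radical axes):
293.2 x + 301.0 y = 36719.46
369.4 x + 102.8 y = 28184.46
Solving the 2×2 system: x ≈ 58.1, y ≈ 65.4 km.
Check against A (with the unrounded x, y): √((x + 82.5)²+(y + 61.4)²) = 189.33 ≈ 189.33 km. ✓

(58.1, 65.4)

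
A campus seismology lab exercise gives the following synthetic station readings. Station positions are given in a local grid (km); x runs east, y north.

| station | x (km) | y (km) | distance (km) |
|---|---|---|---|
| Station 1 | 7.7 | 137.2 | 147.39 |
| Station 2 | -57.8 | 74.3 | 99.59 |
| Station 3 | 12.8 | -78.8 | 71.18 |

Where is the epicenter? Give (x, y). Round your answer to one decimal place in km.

Circle about each station: (x − 7.7)² + (y − 137.2)² = 147.39²; (x + 57.8)² + (y − 74.3)² = 99.59²; (x − 12.8)² + (y + 78.8)² = 71.18².
Subtracting the Station 1 equation from the Station 2 and Station 3 equations removes the quadratic terms:
-131.0 x − 125.8 y = 1783.84
10.2 x − 432.0 y = 4147.37
Solving the 2×2 system: x ≈ -4.3, y ≈ -9.7 km.
Check against Station 1 (with the unrounded x, y): √((x − 7.7)²+(y − 137.2)²) = 147.39 ≈ 147.39 km. ✓

-4.3 km east, -9.7 km north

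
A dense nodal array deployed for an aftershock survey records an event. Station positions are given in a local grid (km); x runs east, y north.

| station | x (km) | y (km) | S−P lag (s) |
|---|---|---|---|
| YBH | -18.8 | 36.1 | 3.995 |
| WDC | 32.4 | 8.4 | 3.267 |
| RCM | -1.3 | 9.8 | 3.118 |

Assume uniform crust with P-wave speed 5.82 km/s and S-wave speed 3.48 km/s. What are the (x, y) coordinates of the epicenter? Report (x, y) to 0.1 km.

15.4 km east, 31.0 km north

Distance from S−P lag: d = Δt · v_P v_S / (v_P − v_S) = Δt · (5.82·3.48)/(5.82−3.48) ≈ 8.6554·Δt.
So d_YBH = 34.58, d_WDC = 28.28, d_RCM = 26.99 km.
Circle about each station: (x + 18.8)² + (y − 36.1)² = 34.58²; (x − 32.4)² + (y − 8.4)² = 28.28²; (x + 1.3)² + (y − 9.8)² = 26.99².
Subtracting the YBH equation from the WDC and RCM equations removes the quadratic terms:
102.4 x − 55.4 y = -140.31
35.0 x − 52.6 y = -1091.60
Solving the 2×2 system: x ≈ 15.4, y ≈ 31.0 km.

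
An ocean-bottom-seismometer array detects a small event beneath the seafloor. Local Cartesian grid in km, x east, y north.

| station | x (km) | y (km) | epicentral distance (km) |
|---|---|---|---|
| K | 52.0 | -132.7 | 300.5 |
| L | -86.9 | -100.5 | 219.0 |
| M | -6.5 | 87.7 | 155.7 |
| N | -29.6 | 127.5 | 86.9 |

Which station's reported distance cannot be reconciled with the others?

Solve using three stations at a time. Using K, L, N (subtract circle equations pairwise → linear system) gives (x, y) ≈ (-115.8, 116.6).
Distances from that point to each station vs reported:
  K: calculated 300.5 vs reported 300.5 → residual 0.0 km
  L: calculated 219.0 vs reported 219.0 → residual 0.0 km
  M: calculated 113.1 vs reported 155.7 → residual 42.6 km
  N: calculated 86.9 vs reported 86.9 → residual 0.0 km
K, L, N are mutually consistent (residuals ≈ 0); M is off by 42.6 km.

M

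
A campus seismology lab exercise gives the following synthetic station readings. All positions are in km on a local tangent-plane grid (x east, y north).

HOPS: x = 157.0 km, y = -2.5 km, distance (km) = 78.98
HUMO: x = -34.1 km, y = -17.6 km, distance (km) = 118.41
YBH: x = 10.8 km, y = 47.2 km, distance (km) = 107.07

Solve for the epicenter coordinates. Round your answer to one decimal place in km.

(83.5, -31.4)

Circle about each station: (x − 157.0)² + (y + 2.5)² = 78.98²; (x + 34.1)² + (y + 17.6)² = 118.41²; (x − 10.8)² + (y − 47.2)² = 107.07².
Subtracting the HOPS equation from the HUMO and YBH equations removes the quadratic terms:
-382.2 x − 30.2 y = -30965.77
-292.4 x + 99.4 y = -27536.91
Solving the 2×2 system: x ≈ 83.5, y ≈ -31.4 km.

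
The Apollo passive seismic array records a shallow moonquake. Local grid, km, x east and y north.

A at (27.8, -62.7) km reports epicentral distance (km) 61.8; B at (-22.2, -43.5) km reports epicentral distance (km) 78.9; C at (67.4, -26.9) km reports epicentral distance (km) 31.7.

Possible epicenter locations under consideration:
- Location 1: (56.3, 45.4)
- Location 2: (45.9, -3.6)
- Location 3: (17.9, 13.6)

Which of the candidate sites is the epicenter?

For each candidate, compare |candidate − station| to the reported distance:
Location 1: residuals A 50.0, B 39.7, C 41.4 → max 50.0 km
Location 2: residuals A 0.0, B 0.0, C 0.0 → max 0.0 km
Location 3: residuals A 15.1, B 9.1, C 32.3 → max 32.3 km
Only Location 2 has all residuals ≈ 0.

Location 2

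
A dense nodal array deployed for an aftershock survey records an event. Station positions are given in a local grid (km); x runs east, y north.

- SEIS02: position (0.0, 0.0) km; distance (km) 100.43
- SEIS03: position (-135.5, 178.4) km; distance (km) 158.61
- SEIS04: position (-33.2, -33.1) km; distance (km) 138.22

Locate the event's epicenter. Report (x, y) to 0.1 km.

Circle about each station: x² + y² = 100.43²; (x + 135.5)² + (y − 178.4)² = 158.61²; (x + 33.2)² + (y + 33.1)² = 138.22².
Subtracting the SEIS02 equation from the SEIS03 and SEIS04 equations removes the quadratic terms:
-271.0 x + 356.8 y = 35115.86
-66.4 x − 66.2 y = -6820.73
Solving the 2×2 system: x ≈ 2.6, y ≈ 100.4 km.
Check against SEIS02 (with the unrounded x, y): √(x²+y²) = 100.44 ≈ 100.43 km. ✓

(2.6, 100.4)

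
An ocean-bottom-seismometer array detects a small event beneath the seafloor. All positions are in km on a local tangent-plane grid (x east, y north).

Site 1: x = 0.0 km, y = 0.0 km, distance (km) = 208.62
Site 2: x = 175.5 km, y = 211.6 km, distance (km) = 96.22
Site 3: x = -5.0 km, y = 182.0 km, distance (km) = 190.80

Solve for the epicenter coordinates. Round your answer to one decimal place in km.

Circle about each station: x² + y² = 208.62²; (x − 175.5)² + (y − 211.6)² = 96.22²; (x + 5.0)² + (y − 182.0)² = 190.80².
Subtracting pairs of circle equations eliminates x²+y² and gives linear equations (the radical axes):
351.0 x + 423.2 y = 109838.83
-10.0 x + 364.0 y = 40266.66
Solving the 2×2 system: x ≈ 173.8, y ≈ 115.4 km.

x ≈ 173.8 km, y ≈ 115.4 km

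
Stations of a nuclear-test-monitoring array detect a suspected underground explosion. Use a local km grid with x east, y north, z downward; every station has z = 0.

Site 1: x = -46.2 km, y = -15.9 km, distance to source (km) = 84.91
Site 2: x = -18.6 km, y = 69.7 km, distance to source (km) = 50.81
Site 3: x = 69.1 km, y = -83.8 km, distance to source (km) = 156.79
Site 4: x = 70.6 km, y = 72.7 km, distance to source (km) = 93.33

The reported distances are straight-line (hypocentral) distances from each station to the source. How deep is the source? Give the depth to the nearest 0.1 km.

Each station gives a sphere (x−x_i)² + (y−y_i)² + z² = d_i² (stations at z=0).
Subtracting the Site 1 sphere from Site 2 and Site 3: z² cancels, leaving linear equations in x and y:
55.2 x + 171.2 y = 7444.85
230.6 x − 135.8 y = -7963.40
Solving: x ≈ -7.500, y ≈ 45.905 km (keep extra digits for the depth step; rounded: -7.5, 45.9).
Then from the Site 1 sphere: z² = 84.91² − (x + 46.2)² − (y + 15.9)² with x = -7.500, y = 45.905, so z ≈ 43.499 ≈ 43.5 km.

z ≈ 43.5 km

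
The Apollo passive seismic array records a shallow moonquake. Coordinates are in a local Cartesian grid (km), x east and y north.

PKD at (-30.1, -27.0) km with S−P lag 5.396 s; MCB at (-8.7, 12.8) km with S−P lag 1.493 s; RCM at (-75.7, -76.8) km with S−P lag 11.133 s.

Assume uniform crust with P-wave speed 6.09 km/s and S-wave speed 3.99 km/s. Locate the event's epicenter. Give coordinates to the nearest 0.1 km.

Distance from S−P lag: d = Δt · v_P v_S / (v_P − v_S) = Δt · (6.09·3.99)/(6.09−3.99) ≈ 11.5710·Δt.
So d_PKD = 62.44, d_MCB = 17.28, d_RCM = 128.82 km.
Circle about each station: (x + 30.1)² + (y + 27.0)² = 62.44²; (x + 8.7)² + (y − 12.8)² = 17.28²; (x + 75.7)² + (y + 76.8)² = 128.82².
Subtracting pairs of circle equations eliminates x²+y² and gives linear equations (the radical axes):
42.8 x + 79.6 y = 2204.68
-91.2 x − 99.6 y = -2702.12
Solving the 2×2 system: x ≈ -1.5, y ≈ 28.5 km.
Check against PKD (with the unrounded x, y): √((x + 30.1)²+(y + 27.0)²) = 62.44 ≈ 62.44 km. ✓

-1.5 km east, 28.5 km north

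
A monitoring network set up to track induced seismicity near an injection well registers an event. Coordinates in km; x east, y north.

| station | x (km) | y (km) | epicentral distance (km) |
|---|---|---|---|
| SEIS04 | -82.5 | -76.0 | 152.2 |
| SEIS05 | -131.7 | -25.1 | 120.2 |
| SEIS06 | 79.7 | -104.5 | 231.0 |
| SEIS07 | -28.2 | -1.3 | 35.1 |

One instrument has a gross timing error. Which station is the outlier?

Solve using three stations at a time. Using SEIS04, SEIS05, SEIS06 (subtract circle equations pairwise → linear system) gives (x, y) ≈ (-65.4, 75.4).
Distances from that point to each station vs reported:
  SEIS04: calculated 152.4 vs reported 152.2 → residual 0.2 km
  SEIS05: calculated 120.4 vs reported 120.2 → residual 0.2 km
  SEIS06: calculated 231.1 vs reported 231.0 → residual 0.1 km
  SEIS07: calculated 85.2 vs reported 35.1 → residual 50.1 km
SEIS04, SEIS05, SEIS06 are mutually consistent (residuals ≈ 0); SEIS07 is off by 50.1 km.

SEIS07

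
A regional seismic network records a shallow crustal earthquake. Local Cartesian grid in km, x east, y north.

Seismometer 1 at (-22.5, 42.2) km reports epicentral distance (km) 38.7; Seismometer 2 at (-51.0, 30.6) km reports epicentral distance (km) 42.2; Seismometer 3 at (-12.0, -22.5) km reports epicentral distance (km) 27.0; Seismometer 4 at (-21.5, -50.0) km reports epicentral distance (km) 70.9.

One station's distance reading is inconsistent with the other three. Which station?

Solve using three stations at a time. Using Seismometer 1, Seismometer 2, Seismometer 3 (subtract circle equations pairwise → linear system) gives (x, y) ≈ (-18.5, 3.7).
Distances from that point to each station vs reported:
  Seismometer 1: calculated 38.7 vs reported 38.7 → residual 0.0 km
  Seismometer 2: calculated 42.2 vs reported 42.2 → residual 0.0 km
  Seismometer 3: calculated 27.0 vs reported 27.0 → residual 0.0 km
  Seismometer 4: calculated 53.8 vs reported 70.9 → residual 17.1 km
Seismometer 1, Seismometer 2, Seismometer 3 are mutually consistent (residuals ≈ 0); Seismometer 4 is off by 17.1 km.

Seismometer 4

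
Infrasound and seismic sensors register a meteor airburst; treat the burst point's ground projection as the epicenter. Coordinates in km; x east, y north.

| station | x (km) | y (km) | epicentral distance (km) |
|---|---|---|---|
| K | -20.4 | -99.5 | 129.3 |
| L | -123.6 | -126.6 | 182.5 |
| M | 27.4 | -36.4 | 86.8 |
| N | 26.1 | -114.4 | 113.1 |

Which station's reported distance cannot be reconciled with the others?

N

Solve using three stations at a time. Using K, L, M (subtract circle equations pairwise → linear system) gives (x, y) ≈ (-29.1, 29.5).
Distances from that point to each station vs reported:
  K: calculated 129.3 vs reported 129.3 → residual 0.0 km
  L: calculated 182.5 vs reported 182.5 → residual 0.0 km
  M: calculated 86.8 vs reported 86.8 → residual 0.0 km
  N: calculated 154.1 vs reported 113.1 → residual 41.0 km
K, L, M are mutually consistent (residuals ≈ 0); N is off by 41.0 km.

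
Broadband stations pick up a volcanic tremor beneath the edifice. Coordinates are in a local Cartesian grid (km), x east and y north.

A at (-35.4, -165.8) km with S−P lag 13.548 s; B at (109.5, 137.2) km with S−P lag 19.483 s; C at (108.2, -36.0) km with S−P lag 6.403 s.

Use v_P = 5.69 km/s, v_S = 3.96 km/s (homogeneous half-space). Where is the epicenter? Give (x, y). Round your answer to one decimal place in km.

Distance from S−P lag: d = Δt · v_P v_S / (v_P − v_S) = Δt · (5.69·3.96)/(5.69−3.96) ≈ 13.0245·Δt.
So d_A = 176.46, d_B = 253.76, d_C = 83.40 km.
Circle about each station: (x + 35.4)² + (y + 165.8)² = 176.46²; (x − 109.5)² + (y − 137.2)² = 253.76²; (x − 108.2)² + (y + 36.0)² = 83.40².
Subtracting the A equation from the B and C equations removes the quadratic terms:
289.8 x + 606.0 y = -31184.72
287.2 x + 259.6 y = 8443.01
Solving the 2×2 system: x ≈ 133.7, y ≈ -115.4 km.
Check against A (with the unrounded x, y): √((x + 35.4)²+(y + 165.8)²) = 176.46 ≈ 176.46 km. ✓

(133.7, -115.4)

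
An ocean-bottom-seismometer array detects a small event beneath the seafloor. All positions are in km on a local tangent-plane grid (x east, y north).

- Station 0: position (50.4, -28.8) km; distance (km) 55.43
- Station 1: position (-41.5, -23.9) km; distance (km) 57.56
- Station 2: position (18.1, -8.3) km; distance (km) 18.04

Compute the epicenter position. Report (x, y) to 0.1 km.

x ≈ 7.5 km, y ≈ 6.3 km

Circle about each station: (x − 50.4)² + (y + 28.8)² = 55.43²; (x + 41.5)² + (y + 23.9)² = 57.56²; (x − 18.1)² + (y + 8.3)² = 18.04².
Subtracting the Station 0 equation from the Station 1 and Station 2 equations removes the quadratic terms:
-183.8 x + 9.8 y = -1316.81
-64.6 x + 41.0 y = -226.06
Solving the 2×2 system: x ≈ 7.5, y ≈ 6.3 km.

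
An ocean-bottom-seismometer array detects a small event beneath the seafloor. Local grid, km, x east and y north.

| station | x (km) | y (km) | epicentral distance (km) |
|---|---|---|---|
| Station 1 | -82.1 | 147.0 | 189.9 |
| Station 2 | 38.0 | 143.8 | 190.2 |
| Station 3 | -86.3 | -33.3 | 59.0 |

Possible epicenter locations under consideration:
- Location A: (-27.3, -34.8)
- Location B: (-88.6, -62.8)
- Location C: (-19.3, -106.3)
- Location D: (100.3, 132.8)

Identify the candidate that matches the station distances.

For each candidate, compare |candidate − station| to the reported distance:
Location A: residuals Station 1 0.0, Station 2 0.0, Station 3 0.0 → max 0.0 km
Location B: residuals Station 1 20.0, Station 2 52.1, Station 3 29.4 → max 52.1 km
Location C: residuals Station 1 71.1, Station 2 66.4, Station 3 40.1 → max 71.1 km
Location D: residuals Station 1 6.9, Station 2 126.9, Station 3 190.8 → max 190.8 km
Only Location A has all residuals ≈ 0.

Location A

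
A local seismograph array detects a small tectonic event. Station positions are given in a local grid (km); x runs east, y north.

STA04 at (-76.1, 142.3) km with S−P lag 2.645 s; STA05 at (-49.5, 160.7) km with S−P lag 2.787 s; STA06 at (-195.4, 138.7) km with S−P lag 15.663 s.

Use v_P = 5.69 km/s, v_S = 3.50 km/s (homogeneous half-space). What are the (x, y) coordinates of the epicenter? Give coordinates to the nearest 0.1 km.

x ≈ -53.0 km, y ≈ 135.6 km

Distance from S−P lag: d = Δt · v_P v_S / (v_P − v_S) = Δt · (5.69·3.50)/(5.69−3.50) ≈ 9.0936·Δt.
So d_STA04 = 24.05, d_STA05 = 25.34, d_STA06 = 142.43 km.
Circle about each station: (x + 76.1)² + (y − 142.3)² = 24.05²; (x + 49.5)² + (y − 160.7)² = 25.34²; (x + 195.4)² + (y − 138.7)² = 142.43².
Subtracting pairs of circle equations eliminates x²+y² and gives linear equations (the radical axes):
53.2 x + 36.8 y = 2170.53
-238.6 x − 7.2 y = 11670.45
Solving the 2×2 system: x ≈ -53.0, y ≈ 135.6 km.
Check against STA04 (with the unrounded x, y): √((x + 76.1)²+(y − 142.3)²) = 24.05 ≈ 24.05 km. ✓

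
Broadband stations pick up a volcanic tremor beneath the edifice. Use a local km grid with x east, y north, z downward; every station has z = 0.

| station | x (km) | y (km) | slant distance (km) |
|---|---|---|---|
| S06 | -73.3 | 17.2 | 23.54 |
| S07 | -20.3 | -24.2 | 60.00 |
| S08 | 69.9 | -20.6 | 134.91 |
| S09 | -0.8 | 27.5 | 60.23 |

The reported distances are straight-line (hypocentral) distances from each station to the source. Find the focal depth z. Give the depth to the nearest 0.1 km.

Each station gives a sphere (x−x_i)² + (y−y_i)² + z² = d_i² (stations at z=0).
Subtracting the S06 sphere from S07 and S08: z² cancels, leaving linear equations in x and y:
106.0 x − 82.8 y = -7716.87
286.4 x − 75.6 y = -18004.94
Solving: x ≈ -57.796, y ≈ 19.209 km (keep extra digits for the depth step; rounded: -57.8, 19.2).
Then from the S06 sphere: z² = 23.54² − (x + 73.3)² − (y − 17.2)² with x = -57.796, y = 19.209, so z ≈ 17.599 ≈ 17.6 km.

17.6 km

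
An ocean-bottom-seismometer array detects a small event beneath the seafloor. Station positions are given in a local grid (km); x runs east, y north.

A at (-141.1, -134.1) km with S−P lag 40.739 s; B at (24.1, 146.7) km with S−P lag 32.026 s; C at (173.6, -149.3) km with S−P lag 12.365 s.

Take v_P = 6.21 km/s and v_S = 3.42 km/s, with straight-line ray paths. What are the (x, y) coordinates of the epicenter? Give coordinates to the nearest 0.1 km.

(159.1, -56.3)

Distance from S−P lag: d = Δt · v_P v_S / (v_P − v_S) = Δt · (6.21·3.42)/(6.21−3.42) ≈ 7.6123·Δt.
So d_A = 310.12, d_B = 243.79, d_C = 94.13 km.
Circle about each station: (x + 141.1)² + (y + 134.1)² = 310.12²; (x − 24.1)² + (y − 146.7)² = 243.79²; (x − 173.6)² + (y + 149.3)² = 94.13².
Subtracting the A equation from the B and C equations removes the quadratic terms:
330.4 x + 561.6 y = 20950.53
629.4 x − 30.4 y = 101849.39
Solving the 2×2 system: x ≈ 159.1, y ≈ -56.3 km.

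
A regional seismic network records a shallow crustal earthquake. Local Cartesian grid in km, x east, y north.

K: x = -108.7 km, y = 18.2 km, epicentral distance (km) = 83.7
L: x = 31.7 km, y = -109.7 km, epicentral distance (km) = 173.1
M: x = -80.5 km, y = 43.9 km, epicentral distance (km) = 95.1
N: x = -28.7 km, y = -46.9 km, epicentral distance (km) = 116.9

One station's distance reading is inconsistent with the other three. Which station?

Solve using three stations at a time. Using L, M, N (subtract circle equations pairwise → linear system) gives (x, y) ≈ (13.0, 62.5).
Distances from that point to each station vs reported:
  K: calculated 129.5 vs reported 83.7 → residual 45.8 km
  L: calculated 173.2 vs reported 173.1 → residual 0.1 km
  M: calculated 95.3 vs reported 95.1 → residual 0.2 km
  N: calculated 117.1 vs reported 116.9 → residual 0.2 km
L, M, N are mutually consistent (residuals ≈ 0); K is off by 45.8 km.

K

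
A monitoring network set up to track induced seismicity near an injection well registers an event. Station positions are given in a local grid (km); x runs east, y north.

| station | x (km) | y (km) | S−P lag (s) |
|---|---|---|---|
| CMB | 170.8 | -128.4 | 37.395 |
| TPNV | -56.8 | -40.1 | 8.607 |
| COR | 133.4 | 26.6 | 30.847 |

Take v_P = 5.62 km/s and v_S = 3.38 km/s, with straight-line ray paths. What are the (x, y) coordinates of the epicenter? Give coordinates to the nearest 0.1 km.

-125.0 km east, -14.1 km north

Distance from S−P lag: d = Δt · v_P v_S / (v_P − v_S) = Δt · (5.62·3.38)/(5.62−3.38) ≈ 8.4802·Δt.
So d_CMB = 317.12, d_TPNV = 72.99, d_COR = 261.59 km.
Circle about each station: (x − 170.8)² + (y + 128.4)² = 317.12²; (x + 56.8)² + (y + 40.1)² = 72.99²; (x − 133.4)² + (y − 26.6)² = 261.59².
Subtracting the CMB equation from the TPNV and COR equations removes the quadratic terms:
-455.2 x + 176.6 y = 54412.60
-74.8 x + 310.0 y = 4979.69
Solving the 2×2 system: x ≈ -125.0, y ≈ -14.1 km.
Check against CMB (with the unrounded x, y): √((x − 170.8)²+(y + 128.4)²) = 317.12 ≈ 317.12 km. ✓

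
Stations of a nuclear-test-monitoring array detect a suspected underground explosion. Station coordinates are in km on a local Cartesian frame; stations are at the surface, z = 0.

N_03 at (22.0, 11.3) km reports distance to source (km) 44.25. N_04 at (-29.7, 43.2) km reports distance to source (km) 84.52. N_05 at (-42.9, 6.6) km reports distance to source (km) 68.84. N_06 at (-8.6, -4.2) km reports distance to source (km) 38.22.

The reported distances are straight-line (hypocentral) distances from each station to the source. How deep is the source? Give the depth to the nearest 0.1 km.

Each station gives a sphere (x−x_i)² + (y−y_i)² + z² = d_i² (stations at z=0).
Subtracting the N_03 sphere from N_04 and N_05: z² cancels, leaving linear equations in x and y:
-103.4 x + 63.8 y = -3048.93
-129.8 x − 9.4 y = -1508.60
Solving: x ≈ 13.499, y ≈ -25.911 km (keep extra digits for the depth step; rounded: 13.5, -25.9).
Then from the N_03 sphere: z² = 44.25² − (x − 22.0)² − (y − 11.3)² with x = 13.499, y = -25.911, so z ≈ 22.386 ≈ 22.4 km.

z ≈ 22.4 km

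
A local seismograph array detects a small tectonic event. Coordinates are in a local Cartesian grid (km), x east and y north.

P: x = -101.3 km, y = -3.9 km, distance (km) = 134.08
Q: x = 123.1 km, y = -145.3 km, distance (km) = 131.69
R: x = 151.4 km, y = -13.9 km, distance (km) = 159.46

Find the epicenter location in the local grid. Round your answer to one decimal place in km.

Circle about each station: (x + 101.3)² + (y + 3.9)² = 134.08²; (x − 123.1)² + (y + 145.3)² = 131.69²; (x − 151.4)² + (y + 13.9)² = 159.46².
Subtracting pairs of circle equations eliminates x²+y² and gives linear equations (the radical axes):
448.8 x − 282.8 y = 26623.99
505.4 x − 20.0 y = 5388.22
Solving the 2×2 system: x ≈ 7.4, y ≈ -82.4 km.
Check against P (with the unrounded x, y): √((x + 101.3)²+(y + 3.9)²) = 134.08 ≈ 134.08 km. ✓

(7.4, -82.4)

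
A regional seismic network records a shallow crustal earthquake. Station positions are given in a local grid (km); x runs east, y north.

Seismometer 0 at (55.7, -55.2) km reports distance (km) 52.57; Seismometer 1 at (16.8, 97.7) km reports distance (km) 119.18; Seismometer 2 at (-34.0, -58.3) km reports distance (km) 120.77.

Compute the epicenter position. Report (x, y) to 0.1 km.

x ≈ 75.0 km, y ≈ -6.3 km

Circle about each station: (x − 55.7)² + (y + 55.2)² = 52.57²; (x − 16.8)² + (y − 97.7)² = 119.18²; (x + 34.0)² + (y + 58.3)² = 120.77².
Subtracting the Seismometer 0 equation from the Seismometer 1 and Seismometer 2 equations removes the quadratic terms:
-77.8 x + 305.8 y = -7762.27
-179.4 x − 6.2 y = -13416.43
Solving the 2×2 system: x ≈ 75.0, y ≈ -6.3 km.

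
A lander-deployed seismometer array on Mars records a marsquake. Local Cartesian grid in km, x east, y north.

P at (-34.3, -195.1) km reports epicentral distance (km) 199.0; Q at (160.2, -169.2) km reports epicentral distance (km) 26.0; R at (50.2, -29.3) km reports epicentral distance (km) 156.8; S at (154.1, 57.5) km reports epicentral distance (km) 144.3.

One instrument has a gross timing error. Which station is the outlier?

S

Solve using three stations at a time. Using P, Q, R (subtract circle equations pairwise → linear system) gives (x, y) ≈ (157.8, -143.3).
Distances from that point to each station vs reported:
  P: calculated 199.0 vs reported 199.0 → residual 0.0 km
  Q: calculated 26.0 vs reported 26.0 → residual 0.0 km
  R: calculated 156.8 vs reported 156.8 → residual 0.0 km
  S: calculated 200.8 vs reported 144.3 → residual 56.5 km
P, Q, R are mutually consistent (residuals ≈ 0); S is off by 56.5 km.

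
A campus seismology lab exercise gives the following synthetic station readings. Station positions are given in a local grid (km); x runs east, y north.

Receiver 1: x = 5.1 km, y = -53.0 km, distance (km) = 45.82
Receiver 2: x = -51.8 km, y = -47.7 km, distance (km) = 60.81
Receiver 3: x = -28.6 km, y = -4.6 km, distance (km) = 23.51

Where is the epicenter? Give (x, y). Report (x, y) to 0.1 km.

Circle about each station: (x − 5.1)² + (y + 53.0)² = 45.82²; (x + 51.8)² + (y + 47.7)² = 60.81²; (x + 28.6)² + (y + 4.6)² = 23.51².
Subtracting the Receiver 1 equation from the Receiver 2 and Receiver 3 equations removes the quadratic terms:
-113.8 x + 10.6 y = 525.14
-67.4 x + 96.8 y = -449.14
Solving the 2×2 system: x ≈ -5.4, y ≈ -8.4 km.
Check against Receiver 1 (with the unrounded x, y): √((x − 5.1)²+(y + 53.0)²) = 45.82 ≈ 45.82 km. ✓

(-5.4, -8.4)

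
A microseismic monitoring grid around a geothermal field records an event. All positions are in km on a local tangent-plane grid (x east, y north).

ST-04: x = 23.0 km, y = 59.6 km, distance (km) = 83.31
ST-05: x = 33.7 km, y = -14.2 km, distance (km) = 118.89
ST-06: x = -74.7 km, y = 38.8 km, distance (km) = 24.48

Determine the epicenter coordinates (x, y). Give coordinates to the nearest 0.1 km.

-60.3 km east, 58.6 km north

Circle about each station: (x − 23.0)² + (y − 59.6)² = 83.31²; (x − 33.7)² + (y + 14.2)² = 118.89²; (x + 74.7)² + (y − 38.8)² = 24.48².
Subtracting the ST-04 equation from the ST-05 and ST-06 equations removes the quadratic terms:
21.4 x − 147.6 y = -9938.11
-195.4 x − 41.6 y = 9345.66
Solving the 2×2 system: x ≈ -60.3, y ≈ 58.6 km.
Check against ST-04 (with the unrounded x, y): √((x − 23.0)²+(y − 59.6)²) = 83.31 ≈ 83.31 km. ✓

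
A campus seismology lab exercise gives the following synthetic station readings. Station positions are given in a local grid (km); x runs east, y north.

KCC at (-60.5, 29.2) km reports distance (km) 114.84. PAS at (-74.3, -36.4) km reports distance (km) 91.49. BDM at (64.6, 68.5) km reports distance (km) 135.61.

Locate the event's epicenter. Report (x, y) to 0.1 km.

Circle about each station: (x + 60.5)² + (y − 29.2)² = 114.84²; (x + 74.3)² + (y + 36.4)² = 91.49²; (x − 64.6)² + (y − 68.5)² = 135.61².
Subtracting pairs of circle equations eliminates x²+y² and gives linear equations (the radical axes):
-27.6 x − 131.2 y = 7150.37
250.2 x + 78.6 y = -849.33
Solving the 2×2 system: x ≈ 14.7, y ≈ -57.6 km.

(14.7, -57.6)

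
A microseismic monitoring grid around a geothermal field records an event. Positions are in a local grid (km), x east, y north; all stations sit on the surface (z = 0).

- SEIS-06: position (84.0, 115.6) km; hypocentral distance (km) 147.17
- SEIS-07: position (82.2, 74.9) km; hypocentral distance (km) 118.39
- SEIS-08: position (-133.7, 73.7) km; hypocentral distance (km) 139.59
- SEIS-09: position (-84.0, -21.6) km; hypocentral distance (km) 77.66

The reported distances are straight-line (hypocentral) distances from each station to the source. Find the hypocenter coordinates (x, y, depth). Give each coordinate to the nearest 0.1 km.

Each station gives a sphere (x−x_i)² + (y−y_i)² + z² = d_i² (stations at z=0).
Subtracting the SEIS-06 sphere from SEIS-07 and SEIS-08: z² cancels, leaving linear equations in x and y:
-3.6 x − 81.4 y = -409.69
-435.4 x − 83.8 y = 5061.66
Solving: x ≈ -12.702, y ≈ 5.595 km (keep extra digits for the depth step; rounded: -12.7, 5.6).
Then from the SEIS-06 sphere: z² = 147.17² − (x − 84.0)² − (y − 115.6)² with x = -12.702, y = 5.595, so z ≈ 14.375 ≈ 14.4 km.
Check against SEIS-09 (with the unrounded solution): distance 77.65 ≈ 77.66 km. ✓

(-12.7, 5.6, 14.4)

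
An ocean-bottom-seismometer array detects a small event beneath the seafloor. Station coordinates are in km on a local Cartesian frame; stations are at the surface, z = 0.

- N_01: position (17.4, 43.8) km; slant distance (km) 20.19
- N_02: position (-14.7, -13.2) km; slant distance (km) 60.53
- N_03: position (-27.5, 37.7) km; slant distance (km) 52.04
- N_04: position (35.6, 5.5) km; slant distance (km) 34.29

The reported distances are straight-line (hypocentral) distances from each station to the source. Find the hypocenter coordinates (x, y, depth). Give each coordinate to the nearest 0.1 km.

Each station gives a sphere (x−x_i)² + (y−y_i)² + z² = d_i² (stations at z=0).
Subtracting the N_01 sphere from N_02 and N_03: z² cancels, leaving linear equations in x and y:
-64.2 x − 114.0 y = -5087.11
-89.8 x − 12.2 y = -2344.19
Solving: x ≈ 21.702, y ≈ 32.402 km (keep extra digits for the depth step; rounded: 21.7, 32.4).
Then from the N_01 sphere: z² = 20.19² − (x − 17.4)² − (y − 43.8)² with x = 21.702, y = 32.402, so z ≈ 16.100 ≈ 16.1 km.

x ≈ 21.7 km, y ≈ 32.4 km, depth ≈ 16.1 km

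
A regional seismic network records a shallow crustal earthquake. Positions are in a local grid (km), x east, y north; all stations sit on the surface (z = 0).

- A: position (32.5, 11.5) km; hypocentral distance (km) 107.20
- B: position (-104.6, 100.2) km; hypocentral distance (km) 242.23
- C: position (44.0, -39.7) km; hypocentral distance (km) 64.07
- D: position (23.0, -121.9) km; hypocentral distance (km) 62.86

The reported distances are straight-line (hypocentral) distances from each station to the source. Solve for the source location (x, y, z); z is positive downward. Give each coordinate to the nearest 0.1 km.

x ≈ 45.1 km, y ≈ -84.7 km, depth ≈ 45.6 km

Each station gives a sphere (x−x_i)² + (y−y_i)² + z² = d_i² (stations at z=0).
Subtracting the A sphere from B and C: z² cancels, leaving linear equations in x and y:
-274.2 x + 177.4 y = -27390.83
23.0 x − 102.4 y = 9710.47
Solving: x ≈ 45.095, y ≈ -84.700 km (keep extra digits for the depth step; rounded: 45.1, -84.7).
Then from the A sphere: z² = 107.20² − (x − 32.5)² − (y − 11.5)² with x = 45.095, y = -84.700, so z ≈ 45.593 ≈ 45.6 km.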